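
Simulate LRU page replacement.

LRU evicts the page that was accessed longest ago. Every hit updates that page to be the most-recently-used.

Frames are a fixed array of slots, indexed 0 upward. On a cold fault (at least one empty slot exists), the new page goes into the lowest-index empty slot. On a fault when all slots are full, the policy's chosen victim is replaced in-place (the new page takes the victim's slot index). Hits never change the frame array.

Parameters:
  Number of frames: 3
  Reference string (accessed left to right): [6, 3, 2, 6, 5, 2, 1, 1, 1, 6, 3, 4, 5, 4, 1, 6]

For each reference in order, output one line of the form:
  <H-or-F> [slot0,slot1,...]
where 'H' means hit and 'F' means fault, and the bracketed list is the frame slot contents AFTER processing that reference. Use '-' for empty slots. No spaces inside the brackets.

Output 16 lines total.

F [6,-,-]
F [6,3,-]
F [6,3,2]
H [6,3,2]
F [6,5,2]
H [6,5,2]
F [1,5,2]
H [1,5,2]
H [1,5,2]
F [1,6,2]
F [1,6,3]
F [4,6,3]
F [4,5,3]
H [4,5,3]
F [4,5,1]
F [4,6,1]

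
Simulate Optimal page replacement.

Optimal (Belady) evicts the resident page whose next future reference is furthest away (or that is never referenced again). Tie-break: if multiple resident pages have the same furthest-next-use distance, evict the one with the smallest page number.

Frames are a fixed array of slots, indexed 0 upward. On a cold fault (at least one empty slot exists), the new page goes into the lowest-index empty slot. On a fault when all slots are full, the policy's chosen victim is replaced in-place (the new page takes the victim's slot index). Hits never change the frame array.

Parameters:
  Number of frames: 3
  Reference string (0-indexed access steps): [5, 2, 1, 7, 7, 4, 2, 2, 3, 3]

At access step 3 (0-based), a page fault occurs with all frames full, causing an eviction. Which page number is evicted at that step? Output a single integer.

Answer: 1

Derivation:
Step 0: ref 5 -> FAULT, frames=[5,-,-]
Step 1: ref 2 -> FAULT, frames=[5,2,-]
Step 2: ref 1 -> FAULT, frames=[5,2,1]
Step 3: ref 7 -> FAULT, evict 1, frames=[5,2,7]
At step 3: evicted page 1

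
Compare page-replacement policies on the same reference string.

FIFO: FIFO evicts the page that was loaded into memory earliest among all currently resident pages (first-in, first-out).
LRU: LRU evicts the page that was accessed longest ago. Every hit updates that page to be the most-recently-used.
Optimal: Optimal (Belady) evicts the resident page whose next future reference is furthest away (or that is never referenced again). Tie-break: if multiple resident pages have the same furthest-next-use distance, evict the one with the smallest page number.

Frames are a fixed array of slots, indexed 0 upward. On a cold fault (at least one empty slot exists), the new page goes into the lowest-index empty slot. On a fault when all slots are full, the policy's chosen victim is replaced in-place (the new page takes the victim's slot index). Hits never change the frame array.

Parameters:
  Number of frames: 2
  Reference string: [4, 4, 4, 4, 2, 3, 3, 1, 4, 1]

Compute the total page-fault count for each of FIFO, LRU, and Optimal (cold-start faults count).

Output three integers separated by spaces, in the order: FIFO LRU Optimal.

--- FIFO ---
  step 0: ref 4 -> FAULT, frames=[4,-] (faults so far: 1)
  step 1: ref 4 -> HIT, frames=[4,-] (faults so far: 1)
  step 2: ref 4 -> HIT, frames=[4,-] (faults so far: 1)
  step 3: ref 4 -> HIT, frames=[4,-] (faults so far: 1)
  step 4: ref 2 -> FAULT, frames=[4,2] (faults so far: 2)
  step 5: ref 3 -> FAULT, evict 4, frames=[3,2] (faults so far: 3)
  step 6: ref 3 -> HIT, frames=[3,2] (faults so far: 3)
  step 7: ref 1 -> FAULT, evict 2, frames=[3,1] (faults so far: 4)
  step 8: ref 4 -> FAULT, evict 3, frames=[4,1] (faults so far: 5)
  step 9: ref 1 -> HIT, frames=[4,1] (faults so far: 5)
  FIFO total faults: 5
--- LRU ---
  step 0: ref 4 -> FAULT, frames=[4,-] (faults so far: 1)
  step 1: ref 4 -> HIT, frames=[4,-] (faults so far: 1)
  step 2: ref 4 -> HIT, frames=[4,-] (faults so far: 1)
  step 3: ref 4 -> HIT, frames=[4,-] (faults so far: 1)
  step 4: ref 2 -> FAULT, frames=[4,2] (faults so far: 2)
  step 5: ref 3 -> FAULT, evict 4, frames=[3,2] (faults so far: 3)
  step 6: ref 3 -> HIT, frames=[3,2] (faults so far: 3)
  step 7: ref 1 -> FAULT, evict 2, frames=[3,1] (faults so far: 4)
  step 8: ref 4 -> FAULT, evict 3, frames=[4,1] (faults so far: 5)
  step 9: ref 1 -> HIT, frames=[4,1] (faults so far: 5)
  LRU total faults: 5
--- Optimal ---
  step 0: ref 4 -> FAULT, frames=[4,-] (faults so far: 1)
  step 1: ref 4 -> HIT, frames=[4,-] (faults so far: 1)
  step 2: ref 4 -> HIT, frames=[4,-] (faults so far: 1)
  step 3: ref 4 -> HIT, frames=[4,-] (faults so far: 1)
  step 4: ref 2 -> FAULT, frames=[4,2] (faults so far: 2)
  step 5: ref 3 -> FAULT, evict 2, frames=[4,3] (faults so far: 3)
  step 6: ref 3 -> HIT, frames=[4,3] (faults so far: 3)
  step 7: ref 1 -> FAULT, evict 3, frames=[4,1] (faults so far: 4)
  step 8: ref 4 -> HIT, frames=[4,1] (faults so far: 4)
  step 9: ref 1 -> HIT, frames=[4,1] (faults so far: 4)
  Optimal total faults: 4

Answer: 5 5 4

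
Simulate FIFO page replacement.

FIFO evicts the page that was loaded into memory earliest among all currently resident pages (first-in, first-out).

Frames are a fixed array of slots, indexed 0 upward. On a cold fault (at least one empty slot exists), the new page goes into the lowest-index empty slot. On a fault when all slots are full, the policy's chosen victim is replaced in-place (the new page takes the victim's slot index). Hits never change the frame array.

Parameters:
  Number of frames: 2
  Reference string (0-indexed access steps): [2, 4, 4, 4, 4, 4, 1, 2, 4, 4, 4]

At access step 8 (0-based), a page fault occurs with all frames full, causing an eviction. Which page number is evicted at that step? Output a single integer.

Step 0: ref 2 -> FAULT, frames=[2,-]
Step 1: ref 4 -> FAULT, frames=[2,4]
Step 2: ref 4 -> HIT, frames=[2,4]
Step 3: ref 4 -> HIT, frames=[2,4]
Step 4: ref 4 -> HIT, frames=[2,4]
Step 5: ref 4 -> HIT, frames=[2,4]
Step 6: ref 1 -> FAULT, evict 2, frames=[1,4]
Step 7: ref 2 -> FAULT, evict 4, frames=[1,2]
Step 8: ref 4 -> FAULT, evict 1, frames=[4,2]
At step 8: evicted page 1

Answer: 1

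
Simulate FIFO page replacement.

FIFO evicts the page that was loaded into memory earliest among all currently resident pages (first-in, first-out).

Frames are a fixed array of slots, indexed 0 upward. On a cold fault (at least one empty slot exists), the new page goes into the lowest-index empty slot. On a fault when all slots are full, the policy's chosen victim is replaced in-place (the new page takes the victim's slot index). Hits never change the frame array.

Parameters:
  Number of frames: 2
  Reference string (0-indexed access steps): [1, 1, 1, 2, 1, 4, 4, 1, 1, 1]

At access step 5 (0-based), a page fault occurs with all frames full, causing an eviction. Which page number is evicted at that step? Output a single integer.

Step 0: ref 1 -> FAULT, frames=[1,-]
Step 1: ref 1 -> HIT, frames=[1,-]
Step 2: ref 1 -> HIT, frames=[1,-]
Step 3: ref 2 -> FAULT, frames=[1,2]
Step 4: ref 1 -> HIT, frames=[1,2]
Step 5: ref 4 -> FAULT, evict 1, frames=[4,2]
At step 5: evicted page 1

Answer: 1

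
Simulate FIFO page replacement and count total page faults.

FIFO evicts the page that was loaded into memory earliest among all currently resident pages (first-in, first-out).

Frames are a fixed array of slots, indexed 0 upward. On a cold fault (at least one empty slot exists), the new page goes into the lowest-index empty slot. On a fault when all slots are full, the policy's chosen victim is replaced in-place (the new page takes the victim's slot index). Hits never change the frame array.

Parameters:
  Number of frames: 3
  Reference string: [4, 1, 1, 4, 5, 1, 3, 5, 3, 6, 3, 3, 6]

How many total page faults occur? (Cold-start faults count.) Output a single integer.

Step 0: ref 4 → FAULT, frames=[4,-,-]
Step 1: ref 1 → FAULT, frames=[4,1,-]
Step 2: ref 1 → HIT, frames=[4,1,-]
Step 3: ref 4 → HIT, frames=[4,1,-]
Step 4: ref 5 → FAULT, frames=[4,1,5]
Step 5: ref 1 → HIT, frames=[4,1,5]
Step 6: ref 3 → FAULT (evict 4), frames=[3,1,5]
Step 7: ref 5 → HIT, frames=[3,1,5]
Step 8: ref 3 → HIT, frames=[3,1,5]
Step 9: ref 6 → FAULT (evict 1), frames=[3,6,5]
Step 10: ref 3 → HIT, frames=[3,6,5]
Step 11: ref 3 → HIT, frames=[3,6,5]
Step 12: ref 6 → HIT, frames=[3,6,5]
Total faults: 5

Answer: 5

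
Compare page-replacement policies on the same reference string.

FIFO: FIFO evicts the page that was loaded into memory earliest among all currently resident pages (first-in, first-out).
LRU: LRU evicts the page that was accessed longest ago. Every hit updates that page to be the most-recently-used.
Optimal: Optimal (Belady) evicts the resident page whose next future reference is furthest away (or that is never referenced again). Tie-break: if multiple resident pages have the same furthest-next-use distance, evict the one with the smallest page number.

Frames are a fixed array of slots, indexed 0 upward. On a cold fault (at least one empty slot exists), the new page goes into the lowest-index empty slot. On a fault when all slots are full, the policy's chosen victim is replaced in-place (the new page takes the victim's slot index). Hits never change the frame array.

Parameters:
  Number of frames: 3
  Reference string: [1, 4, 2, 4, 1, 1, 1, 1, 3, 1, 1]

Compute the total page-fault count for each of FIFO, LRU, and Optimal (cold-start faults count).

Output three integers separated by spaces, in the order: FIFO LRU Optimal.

Answer: 5 4 4

Derivation:
--- FIFO ---
  step 0: ref 1 -> FAULT, frames=[1,-,-] (faults so far: 1)
  step 1: ref 4 -> FAULT, frames=[1,4,-] (faults so far: 2)
  step 2: ref 2 -> FAULT, frames=[1,4,2] (faults so far: 3)
  step 3: ref 4 -> HIT, frames=[1,4,2] (faults so far: 3)
  step 4: ref 1 -> HIT, frames=[1,4,2] (faults so far: 3)
  step 5: ref 1 -> HIT, frames=[1,4,2] (faults so far: 3)
  step 6: ref 1 -> HIT, frames=[1,4,2] (faults so far: 3)
  step 7: ref 1 -> HIT, frames=[1,4,2] (faults so far: 3)
  step 8: ref 3 -> FAULT, evict 1, frames=[3,4,2] (faults so far: 4)
  step 9: ref 1 -> FAULT, evict 4, frames=[3,1,2] (faults so far: 5)
  step 10: ref 1 -> HIT, frames=[3,1,2] (faults so far: 5)
  FIFO total faults: 5
--- LRU ---
  step 0: ref 1 -> FAULT, frames=[1,-,-] (faults so far: 1)
  step 1: ref 4 -> FAULT, frames=[1,4,-] (faults so far: 2)
  step 2: ref 2 -> FAULT, frames=[1,4,2] (faults so far: 3)
  step 3: ref 4 -> HIT, frames=[1,4,2] (faults so far: 3)
  step 4: ref 1 -> HIT, frames=[1,4,2] (faults so far: 3)
  step 5: ref 1 -> HIT, frames=[1,4,2] (faults so far: 3)
  step 6: ref 1 -> HIT, frames=[1,4,2] (faults so far: 3)
  step 7: ref 1 -> HIT, frames=[1,4,2] (faults so far: 3)
  step 8: ref 3 -> FAULT, evict 2, frames=[1,4,3] (faults so far: 4)
  step 9: ref 1 -> HIT, frames=[1,4,3] (faults so far: 4)
  step 10: ref 1 -> HIT, frames=[1,4,3] (faults so far: 4)
  LRU total faults: 4
--- Optimal ---
  step 0: ref 1 -> FAULT, frames=[1,-,-] (faults so far: 1)
  step 1: ref 4 -> FAULT, frames=[1,4,-] (faults so far: 2)
  step 2: ref 2 -> FAULT, frames=[1,4,2] (faults so far: 3)
  step 3: ref 4 -> HIT, frames=[1,4,2] (faults so far: 3)
  step 4: ref 1 -> HIT, frames=[1,4,2] (faults so far: 3)
  step 5: ref 1 -> HIT, frames=[1,4,2] (faults so far: 3)
  step 6: ref 1 -> HIT, frames=[1,4,2] (faults so far: 3)
  step 7: ref 1 -> HIT, frames=[1,4,2] (faults so far: 3)
  step 8: ref 3 -> FAULT, evict 2, frames=[1,4,3] (faults so far: 4)
  step 9: ref 1 -> HIT, frames=[1,4,3] (faults so far: 4)
  step 10: ref 1 -> HIT, frames=[1,4,3] (faults so far: 4)
  Optimal total faults: 4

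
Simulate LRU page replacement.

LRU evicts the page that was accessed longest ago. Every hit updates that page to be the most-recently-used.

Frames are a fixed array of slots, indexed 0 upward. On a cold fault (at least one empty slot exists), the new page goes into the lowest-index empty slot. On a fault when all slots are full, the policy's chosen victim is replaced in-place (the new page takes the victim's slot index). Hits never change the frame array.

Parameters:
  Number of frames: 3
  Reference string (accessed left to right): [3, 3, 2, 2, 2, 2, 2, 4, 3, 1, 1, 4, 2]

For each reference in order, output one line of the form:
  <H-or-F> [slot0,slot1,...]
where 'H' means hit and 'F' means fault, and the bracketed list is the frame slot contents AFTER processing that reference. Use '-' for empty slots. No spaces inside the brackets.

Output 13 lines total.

F [3,-,-]
H [3,-,-]
F [3,2,-]
H [3,2,-]
H [3,2,-]
H [3,2,-]
H [3,2,-]
F [3,2,4]
H [3,2,4]
F [3,1,4]
H [3,1,4]
H [3,1,4]
F [2,1,4]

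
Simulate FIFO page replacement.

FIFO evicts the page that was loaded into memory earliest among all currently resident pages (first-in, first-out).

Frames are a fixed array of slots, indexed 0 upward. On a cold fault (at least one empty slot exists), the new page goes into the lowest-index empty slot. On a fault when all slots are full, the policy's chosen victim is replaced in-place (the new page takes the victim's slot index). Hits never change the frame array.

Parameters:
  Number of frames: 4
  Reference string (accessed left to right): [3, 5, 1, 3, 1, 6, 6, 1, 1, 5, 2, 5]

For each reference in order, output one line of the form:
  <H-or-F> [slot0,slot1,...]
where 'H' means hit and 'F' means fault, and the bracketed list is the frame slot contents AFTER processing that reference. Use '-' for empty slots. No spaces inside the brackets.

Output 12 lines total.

F [3,-,-,-]
F [3,5,-,-]
F [3,5,1,-]
H [3,5,1,-]
H [3,5,1,-]
F [3,5,1,6]
H [3,5,1,6]
H [3,5,1,6]
H [3,5,1,6]
H [3,5,1,6]
F [2,5,1,6]
H [2,5,1,6]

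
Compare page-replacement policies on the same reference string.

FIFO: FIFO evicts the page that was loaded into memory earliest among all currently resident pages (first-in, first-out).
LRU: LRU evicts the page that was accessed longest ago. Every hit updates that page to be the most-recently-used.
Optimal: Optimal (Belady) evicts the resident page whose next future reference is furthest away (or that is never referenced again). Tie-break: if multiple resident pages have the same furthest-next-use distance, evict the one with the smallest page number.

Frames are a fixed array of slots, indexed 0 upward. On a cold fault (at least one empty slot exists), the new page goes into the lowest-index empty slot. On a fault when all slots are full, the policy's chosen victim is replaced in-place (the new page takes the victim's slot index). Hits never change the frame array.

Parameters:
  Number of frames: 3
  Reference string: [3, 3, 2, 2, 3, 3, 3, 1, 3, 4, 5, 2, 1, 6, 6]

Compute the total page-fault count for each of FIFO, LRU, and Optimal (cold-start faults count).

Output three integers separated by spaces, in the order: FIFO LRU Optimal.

Answer: 8 8 6

Derivation:
--- FIFO ---
  step 0: ref 3 -> FAULT, frames=[3,-,-] (faults so far: 1)
  step 1: ref 3 -> HIT, frames=[3,-,-] (faults so far: 1)
  step 2: ref 2 -> FAULT, frames=[3,2,-] (faults so far: 2)
  step 3: ref 2 -> HIT, frames=[3,2,-] (faults so far: 2)
  step 4: ref 3 -> HIT, frames=[3,2,-] (faults so far: 2)
  step 5: ref 3 -> HIT, frames=[3,2,-] (faults so far: 2)
  step 6: ref 3 -> HIT, frames=[3,2,-] (faults so far: 2)
  step 7: ref 1 -> FAULT, frames=[3,2,1] (faults so far: 3)
  step 8: ref 3 -> HIT, frames=[3,2,1] (faults so far: 3)
  step 9: ref 4 -> FAULT, evict 3, frames=[4,2,1] (faults so far: 4)
  step 10: ref 5 -> FAULT, evict 2, frames=[4,5,1] (faults so far: 5)
  step 11: ref 2 -> FAULT, evict 1, frames=[4,5,2] (faults so far: 6)
  step 12: ref 1 -> FAULT, evict 4, frames=[1,5,2] (faults so far: 7)
  step 13: ref 6 -> FAULT, evict 5, frames=[1,6,2] (faults so far: 8)
  step 14: ref 6 -> HIT, frames=[1,6,2] (faults so far: 8)
  FIFO total faults: 8
--- LRU ---
  step 0: ref 3 -> FAULT, frames=[3,-,-] (faults so far: 1)
  step 1: ref 3 -> HIT, frames=[3,-,-] (faults so far: 1)
  step 2: ref 2 -> FAULT, frames=[3,2,-] (faults so far: 2)
  step 3: ref 2 -> HIT, frames=[3,2,-] (faults so far: 2)
  step 4: ref 3 -> HIT, frames=[3,2,-] (faults so far: 2)
  step 5: ref 3 -> HIT, frames=[3,2,-] (faults so far: 2)
  step 6: ref 3 -> HIT, frames=[3,2,-] (faults so far: 2)
  step 7: ref 1 -> FAULT, frames=[3,2,1] (faults so far: 3)
  step 8: ref 3 -> HIT, frames=[3,2,1] (faults so far: 3)
  step 9: ref 4 -> FAULT, evict 2, frames=[3,4,1] (faults so far: 4)
  step 10: ref 5 -> FAULT, evict 1, frames=[3,4,5] (faults so far: 5)
  step 11: ref 2 -> FAULT, evict 3, frames=[2,4,5] (faults so far: 6)
  step 12: ref 1 -> FAULT, evict 4, frames=[2,1,5] (faults so far: 7)
  step 13: ref 6 -> FAULT, evict 5, frames=[2,1,6] (faults so far: 8)
  step 14: ref 6 -> HIT, frames=[2,1,6] (faults so far: 8)
  LRU total faults: 8
--- Optimal ---
  step 0: ref 3 -> FAULT, frames=[3,-,-] (faults so far: 1)
  step 1: ref 3 -> HIT, frames=[3,-,-] (faults so far: 1)
  step 2: ref 2 -> FAULT, frames=[3,2,-] (faults so far: 2)
  step 3: ref 2 -> HIT, frames=[3,2,-] (faults so far: 2)
  step 4: ref 3 -> HIT, frames=[3,2,-] (faults so far: 2)
  step 5: ref 3 -> HIT, frames=[3,2,-] (faults so far: 2)
  step 6: ref 3 -> HIT, frames=[3,2,-] (faults so far: 2)
  step 7: ref 1 -> FAULT, frames=[3,2,1] (faults so far: 3)
  step 8: ref 3 -> HIT, frames=[3,2,1] (faults so far: 3)
  step 9: ref 4 -> FAULT, evict 3, frames=[4,2,1] (faults so far: 4)
  step 10: ref 5 -> FAULT, evict 4, frames=[5,2,1] (faults so far: 5)
  step 11: ref 2 -> HIT, frames=[5,2,1] (faults so far: 5)
  step 12: ref 1 -> HIT, frames=[5,2,1] (faults so far: 5)
  step 13: ref 6 -> FAULT, evict 1, frames=[5,2,6] (faults so far: 6)
  step 14: ref 6 -> HIT, frames=[5,2,6] (faults so far: 6)
  Optimal total faults: 6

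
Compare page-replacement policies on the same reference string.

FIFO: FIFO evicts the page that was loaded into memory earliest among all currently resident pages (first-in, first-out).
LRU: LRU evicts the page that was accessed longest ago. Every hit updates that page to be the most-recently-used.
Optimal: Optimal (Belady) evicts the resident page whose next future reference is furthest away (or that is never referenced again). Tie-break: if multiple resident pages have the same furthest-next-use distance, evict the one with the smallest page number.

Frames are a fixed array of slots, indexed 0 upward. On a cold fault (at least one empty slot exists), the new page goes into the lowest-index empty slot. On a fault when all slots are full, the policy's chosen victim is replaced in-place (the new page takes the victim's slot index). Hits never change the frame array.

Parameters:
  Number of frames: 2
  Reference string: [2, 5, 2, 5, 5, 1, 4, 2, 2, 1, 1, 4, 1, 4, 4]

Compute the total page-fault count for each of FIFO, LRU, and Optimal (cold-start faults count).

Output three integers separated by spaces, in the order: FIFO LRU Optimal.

Answer: 7 7 5

Derivation:
--- FIFO ---
  step 0: ref 2 -> FAULT, frames=[2,-] (faults so far: 1)
  step 1: ref 5 -> FAULT, frames=[2,5] (faults so far: 2)
  step 2: ref 2 -> HIT, frames=[2,5] (faults so far: 2)
  step 3: ref 5 -> HIT, frames=[2,5] (faults so far: 2)
  step 4: ref 5 -> HIT, frames=[2,5] (faults so far: 2)
  step 5: ref 1 -> FAULT, evict 2, frames=[1,5] (faults so far: 3)
  step 6: ref 4 -> FAULT, evict 5, frames=[1,4] (faults so far: 4)
  step 7: ref 2 -> FAULT, evict 1, frames=[2,4] (faults so far: 5)
  step 8: ref 2 -> HIT, frames=[2,4] (faults so far: 5)
  step 9: ref 1 -> FAULT, evict 4, frames=[2,1] (faults so far: 6)
  step 10: ref 1 -> HIT, frames=[2,1] (faults so far: 6)
  step 11: ref 4 -> FAULT, evict 2, frames=[4,1] (faults so far: 7)
  step 12: ref 1 -> HIT, frames=[4,1] (faults so far: 7)
  step 13: ref 4 -> HIT, frames=[4,1] (faults so far: 7)
  step 14: ref 4 -> HIT, frames=[4,1] (faults so far: 7)
  FIFO total faults: 7
--- LRU ---
  step 0: ref 2 -> FAULT, frames=[2,-] (faults so far: 1)
  step 1: ref 5 -> FAULT, frames=[2,5] (faults so far: 2)
  step 2: ref 2 -> HIT, frames=[2,5] (faults so far: 2)
  step 3: ref 5 -> HIT, frames=[2,5] (faults so far: 2)
  step 4: ref 5 -> HIT, frames=[2,5] (faults so far: 2)
  step 5: ref 1 -> FAULT, evict 2, frames=[1,5] (faults so far: 3)
  step 6: ref 4 -> FAULT, evict 5, frames=[1,4] (faults so far: 4)
  step 7: ref 2 -> FAULT, evict 1, frames=[2,4] (faults so far: 5)
  step 8: ref 2 -> HIT, frames=[2,4] (faults so far: 5)
  step 9: ref 1 -> FAULT, evict 4, frames=[2,1] (faults so far: 6)
  step 10: ref 1 -> HIT, frames=[2,1] (faults so far: 6)
  step 11: ref 4 -> FAULT, evict 2, frames=[4,1] (faults so far: 7)
  step 12: ref 1 -> HIT, frames=[4,1] (faults so far: 7)
  step 13: ref 4 -> HIT, frames=[4,1] (faults so far: 7)
  step 14: ref 4 -> HIT, frames=[4,1] (faults so far: 7)
  LRU total faults: 7
--- Optimal ---
  step 0: ref 2 -> FAULT, frames=[2,-] (faults so far: 1)
  step 1: ref 5 -> FAULT, frames=[2,5] (faults so far: 2)
  step 2: ref 2 -> HIT, frames=[2,5] (faults so far: 2)
  step 3: ref 5 -> HIT, frames=[2,5] (faults so far: 2)
  step 4: ref 5 -> HIT, frames=[2,5] (faults so far: 2)
  step 5: ref 1 -> FAULT, evict 5, frames=[2,1] (faults so far: 3)
  step 6: ref 4 -> FAULT, evict 1, frames=[2,4] (faults so far: 4)
  step 7: ref 2 -> HIT, frames=[2,4] (faults so far: 4)
  step 8: ref 2 -> HIT, frames=[2,4] (faults so far: 4)
  step 9: ref 1 -> FAULT, evict 2, frames=[1,4] (faults so far: 5)
  step 10: ref 1 -> HIT, frames=[1,4] (faults so far: 5)
  step 11: ref 4 -> HIT, frames=[1,4] (faults so far: 5)
  step 12: ref 1 -> HIT, frames=[1,4] (faults so far: 5)
  step 13: ref 4 -> HIT, frames=[1,4] (faults so far: 5)
  step 14: ref 4 -> HIT, frames=[1,4] (faults so far: 5)
  Optimal total faults: 5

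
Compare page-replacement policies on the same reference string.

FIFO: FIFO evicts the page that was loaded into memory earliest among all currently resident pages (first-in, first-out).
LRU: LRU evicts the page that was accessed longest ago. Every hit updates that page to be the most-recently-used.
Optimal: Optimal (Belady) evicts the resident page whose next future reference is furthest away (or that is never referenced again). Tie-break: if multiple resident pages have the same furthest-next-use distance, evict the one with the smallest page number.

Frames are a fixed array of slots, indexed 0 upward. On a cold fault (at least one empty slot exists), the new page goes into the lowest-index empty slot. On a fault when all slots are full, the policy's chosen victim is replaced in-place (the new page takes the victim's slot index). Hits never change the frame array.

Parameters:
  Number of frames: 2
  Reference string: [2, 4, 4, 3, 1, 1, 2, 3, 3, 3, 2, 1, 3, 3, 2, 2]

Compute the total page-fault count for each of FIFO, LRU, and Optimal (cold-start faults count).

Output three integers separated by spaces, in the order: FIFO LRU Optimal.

Answer: 8 9 7

Derivation:
--- FIFO ---
  step 0: ref 2 -> FAULT, frames=[2,-] (faults so far: 1)
  step 1: ref 4 -> FAULT, frames=[2,4] (faults so far: 2)
  step 2: ref 4 -> HIT, frames=[2,4] (faults so far: 2)
  step 3: ref 3 -> FAULT, evict 2, frames=[3,4] (faults so far: 3)
  step 4: ref 1 -> FAULT, evict 4, frames=[3,1] (faults so far: 4)
  step 5: ref 1 -> HIT, frames=[3,1] (faults so far: 4)
  step 6: ref 2 -> FAULT, evict 3, frames=[2,1] (faults so far: 5)
  step 7: ref 3 -> FAULT, evict 1, frames=[2,3] (faults so far: 6)
  step 8: ref 3 -> HIT, frames=[2,3] (faults so far: 6)
  step 9: ref 3 -> HIT, frames=[2,3] (faults so far: 6)
  step 10: ref 2 -> HIT, frames=[2,3] (faults so far: 6)
  step 11: ref 1 -> FAULT, evict 2, frames=[1,3] (faults so far: 7)
  step 12: ref 3 -> HIT, frames=[1,3] (faults so far: 7)
  step 13: ref 3 -> HIT, frames=[1,3] (faults so far: 7)
  step 14: ref 2 -> FAULT, evict 3, frames=[1,2] (faults so far: 8)
  step 15: ref 2 -> HIT, frames=[1,2] (faults so far: 8)
  FIFO total faults: 8
--- LRU ---
  step 0: ref 2 -> FAULT, frames=[2,-] (faults so far: 1)
  step 1: ref 4 -> FAULT, frames=[2,4] (faults so far: 2)
  step 2: ref 4 -> HIT, frames=[2,4] (faults so far: 2)
  step 3: ref 3 -> FAULT, evict 2, frames=[3,4] (faults so far: 3)
  step 4: ref 1 -> FAULT, evict 4, frames=[3,1] (faults so far: 4)
  step 5: ref 1 -> HIT, frames=[3,1] (faults so far: 4)
  step 6: ref 2 -> FAULT, evict 3, frames=[2,1] (faults so far: 5)
  step 7: ref 3 -> FAULT, evict 1, frames=[2,3] (faults so far: 6)
  step 8: ref 3 -> HIT, frames=[2,3] (faults so far: 6)
  step 9: ref 3 -> HIT, frames=[2,3] (faults so far: 6)
  step 10: ref 2 -> HIT, frames=[2,3] (faults so far: 6)
  step 11: ref 1 -> FAULT, evict 3, frames=[2,1] (faults so far: 7)
  step 12: ref 3 -> FAULT, evict 2, frames=[3,1] (faults so far: 8)
  step 13: ref 3 -> HIT, frames=[3,1] (faults so far: 8)
  step 14: ref 2 -> FAULT, evict 1, frames=[3,2] (faults so far: 9)
  step 15: ref 2 -> HIT, frames=[3,2] (faults so far: 9)
  LRU total faults: 9
--- Optimal ---
  step 0: ref 2 -> FAULT, frames=[2,-] (faults so far: 1)
  step 1: ref 4 -> FAULT, frames=[2,4] (faults so far: 2)
  step 2: ref 4 -> HIT, frames=[2,4] (faults so far: 2)
  step 3: ref 3 -> FAULT, evict 4, frames=[2,3] (faults so far: 3)
  step 4: ref 1 -> FAULT, evict 3, frames=[2,1] (faults so far: 4)
  step 5: ref 1 -> HIT, frames=[2,1] (faults so far: 4)
  step 6: ref 2 -> HIT, frames=[2,1] (faults so far: 4)
  step 7: ref 3 -> FAULT, evict 1, frames=[2,3] (faults so far: 5)
  step 8: ref 3 -> HIT, frames=[2,3] (faults so far: 5)
  step 9: ref 3 -> HIT, frames=[2,3] (faults so far: 5)
  step 10: ref 2 -> HIT, frames=[2,3] (faults so far: 5)
  step 11: ref 1 -> FAULT, evict 2, frames=[1,3] (faults so far: 6)
  step 12: ref 3 -> HIT, frames=[1,3] (faults so far: 6)
  step 13: ref 3 -> HIT, frames=[1,3] (faults so far: 6)
  step 14: ref 2 -> FAULT, evict 1, frames=[2,3] (faults so far: 7)
  step 15: ref 2 -> HIT, frames=[2,3] (faults so far: 7)
  Optimal total faults: 7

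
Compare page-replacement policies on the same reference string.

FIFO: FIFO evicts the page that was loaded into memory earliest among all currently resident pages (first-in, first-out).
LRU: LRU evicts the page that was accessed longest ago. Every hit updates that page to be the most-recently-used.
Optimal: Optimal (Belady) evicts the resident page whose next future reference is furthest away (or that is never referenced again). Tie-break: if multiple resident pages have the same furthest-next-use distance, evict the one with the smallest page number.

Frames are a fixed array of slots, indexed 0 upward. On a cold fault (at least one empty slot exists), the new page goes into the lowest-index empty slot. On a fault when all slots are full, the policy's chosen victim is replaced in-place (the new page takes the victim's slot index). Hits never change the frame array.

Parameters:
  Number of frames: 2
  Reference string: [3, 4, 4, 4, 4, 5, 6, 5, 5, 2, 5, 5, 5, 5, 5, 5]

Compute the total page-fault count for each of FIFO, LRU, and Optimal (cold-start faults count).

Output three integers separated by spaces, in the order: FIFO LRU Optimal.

--- FIFO ---
  step 0: ref 3 -> FAULT, frames=[3,-] (faults so far: 1)
  step 1: ref 4 -> FAULT, frames=[3,4] (faults so far: 2)
  step 2: ref 4 -> HIT, frames=[3,4] (faults so far: 2)
  step 3: ref 4 -> HIT, frames=[3,4] (faults so far: 2)
  step 4: ref 4 -> HIT, frames=[3,4] (faults so far: 2)
  step 5: ref 5 -> FAULT, evict 3, frames=[5,4] (faults so far: 3)
  step 6: ref 6 -> FAULT, evict 4, frames=[5,6] (faults so far: 4)
  step 7: ref 5 -> HIT, frames=[5,6] (faults so far: 4)
  step 8: ref 5 -> HIT, frames=[5,6] (faults so far: 4)
  step 9: ref 2 -> FAULT, evict 5, frames=[2,6] (faults so far: 5)
  step 10: ref 5 -> FAULT, evict 6, frames=[2,5] (faults so far: 6)
  step 11: ref 5 -> HIT, frames=[2,5] (faults so far: 6)
  step 12: ref 5 -> HIT, frames=[2,5] (faults so far: 6)
  step 13: ref 5 -> HIT, frames=[2,5] (faults so far: 6)
  step 14: ref 5 -> HIT, frames=[2,5] (faults so far: 6)
  step 15: ref 5 -> HIT, frames=[2,5] (faults so far: 6)
  FIFO total faults: 6
--- LRU ---
  step 0: ref 3 -> FAULT, frames=[3,-] (faults so far: 1)
  step 1: ref 4 -> FAULT, frames=[3,4] (faults so far: 2)
  step 2: ref 4 -> HIT, frames=[3,4] (faults so far: 2)
  step 3: ref 4 -> HIT, frames=[3,4] (faults so far: 2)
  step 4: ref 4 -> HIT, frames=[3,4] (faults so far: 2)
  step 5: ref 5 -> FAULT, evict 3, frames=[5,4] (faults so far: 3)
  step 6: ref 6 -> FAULT, evict 4, frames=[5,6] (faults so far: 4)
  step 7: ref 5 -> HIT, frames=[5,6] (faults so far: 4)
  step 8: ref 5 -> HIT, frames=[5,6] (faults so far: 4)
  step 9: ref 2 -> FAULT, evict 6, frames=[5,2] (faults so far: 5)
  step 10: ref 5 -> HIT, frames=[5,2] (faults so far: 5)
  step 11: ref 5 -> HIT, frames=[5,2] (faults so far: 5)
  step 12: ref 5 -> HIT, frames=[5,2] (faults so far: 5)
  step 13: ref 5 -> HIT, frames=[5,2] (faults so far: 5)
  step 14: ref 5 -> HIT, frames=[5,2] (faults so far: 5)
  step 15: ref 5 -> HIT, frames=[5,2] (faults so far: 5)
  LRU total faults: 5
--- Optimal ---
  step 0: ref 3 -> FAULT, frames=[3,-] (faults so far: 1)
  step 1: ref 4 -> FAULT, frames=[3,4] (faults so far: 2)
  step 2: ref 4 -> HIT, frames=[3,4] (faults so far: 2)
  step 3: ref 4 -> HIT, frames=[3,4] (faults so far: 2)
  step 4: ref 4 -> HIT, frames=[3,4] (faults so far: 2)
  step 5: ref 5 -> FAULT, evict 3, frames=[5,4] (faults so far: 3)
  step 6: ref 6 -> FAULT, evict 4, frames=[5,6] (faults so far: 4)
  step 7: ref 5 -> HIT, frames=[5,6] (faults so far: 4)
  step 8: ref 5 -> HIT, frames=[5,6] (faults so far: 4)
  step 9: ref 2 -> FAULT, evict 6, frames=[5,2] (faults so far: 5)
  step 10: ref 5 -> HIT, frames=[5,2] (faults so far: 5)
  step 11: ref 5 -> HIT, frames=[5,2] (faults so far: 5)
  step 12: ref 5 -> HIT, frames=[5,2] (faults so far: 5)
  step 13: ref 5 -> HIT, frames=[5,2] (faults so far: 5)
  step 14: ref 5 -> HIT, frames=[5,2] (faults so far: 5)
  step 15: ref 5 -> HIT, frames=[5,2] (faults so far: 5)
  Optimal total faults: 5

Answer: 6 5 5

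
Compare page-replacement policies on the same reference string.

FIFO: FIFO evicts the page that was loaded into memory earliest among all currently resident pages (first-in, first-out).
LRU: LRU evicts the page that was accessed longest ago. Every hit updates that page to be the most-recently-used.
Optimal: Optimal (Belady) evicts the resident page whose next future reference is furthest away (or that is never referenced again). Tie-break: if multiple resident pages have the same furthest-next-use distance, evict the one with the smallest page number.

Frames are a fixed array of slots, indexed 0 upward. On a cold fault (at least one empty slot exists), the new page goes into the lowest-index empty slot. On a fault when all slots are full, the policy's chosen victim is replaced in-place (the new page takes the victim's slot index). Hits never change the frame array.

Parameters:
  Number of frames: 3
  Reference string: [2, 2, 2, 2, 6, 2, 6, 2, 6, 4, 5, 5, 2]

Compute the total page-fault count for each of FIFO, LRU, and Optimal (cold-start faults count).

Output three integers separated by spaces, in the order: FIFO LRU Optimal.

--- FIFO ---
  step 0: ref 2 -> FAULT, frames=[2,-,-] (faults so far: 1)
  step 1: ref 2 -> HIT, frames=[2,-,-] (faults so far: 1)
  step 2: ref 2 -> HIT, frames=[2,-,-] (faults so far: 1)
  step 3: ref 2 -> HIT, frames=[2,-,-] (faults so far: 1)
  step 4: ref 6 -> FAULT, frames=[2,6,-] (faults so far: 2)
  step 5: ref 2 -> HIT, frames=[2,6,-] (faults so far: 2)
  step 6: ref 6 -> HIT, frames=[2,6,-] (faults so far: 2)
  step 7: ref 2 -> HIT, frames=[2,6,-] (faults so far: 2)
  step 8: ref 6 -> HIT, frames=[2,6,-] (faults so far: 2)
  step 9: ref 4 -> FAULT, frames=[2,6,4] (faults so far: 3)
  step 10: ref 5 -> FAULT, evict 2, frames=[5,6,4] (faults so far: 4)
  step 11: ref 5 -> HIT, frames=[5,6,4] (faults so far: 4)
  step 12: ref 2 -> FAULT, evict 6, frames=[5,2,4] (faults so far: 5)
  FIFO total faults: 5
--- LRU ---
  step 0: ref 2 -> FAULT, frames=[2,-,-] (faults so far: 1)
  step 1: ref 2 -> HIT, frames=[2,-,-] (faults so far: 1)
  step 2: ref 2 -> HIT, frames=[2,-,-] (faults so far: 1)
  step 3: ref 2 -> HIT, frames=[2,-,-] (faults so far: 1)
  step 4: ref 6 -> FAULT, frames=[2,6,-] (faults so far: 2)
  step 5: ref 2 -> HIT, frames=[2,6,-] (faults so far: 2)
  step 6: ref 6 -> HIT, frames=[2,6,-] (faults so far: 2)
  step 7: ref 2 -> HIT, frames=[2,6,-] (faults so far: 2)
  step 8: ref 6 -> HIT, frames=[2,6,-] (faults so far: 2)
  step 9: ref 4 -> FAULT, frames=[2,6,4] (faults so far: 3)
  step 10: ref 5 -> FAULT, evict 2, frames=[5,6,4] (faults so far: 4)
  step 11: ref 5 -> HIT, frames=[5,6,4] (faults so far: 4)
  step 12: ref 2 -> FAULT, evict 6, frames=[5,2,4] (faults so far: 5)
  LRU total faults: 5
--- Optimal ---
  step 0: ref 2 -> FAULT, frames=[2,-,-] (faults so far: 1)
  step 1: ref 2 -> HIT, frames=[2,-,-] (faults so far: 1)
  step 2: ref 2 -> HIT, frames=[2,-,-] (faults so far: 1)
  step 3: ref 2 -> HIT, frames=[2,-,-] (faults so far: 1)
  step 4: ref 6 -> FAULT, frames=[2,6,-] (faults so far: 2)
  step 5: ref 2 -> HIT, frames=[2,6,-] (faults so far: 2)
  step 6: ref 6 -> HIT, frames=[2,6,-] (faults so far: 2)
  step 7: ref 2 -> HIT, frames=[2,6,-] (faults so far: 2)
  step 8: ref 6 -> HIT, frames=[2,6,-] (faults so far: 2)
  step 9: ref 4 -> FAULT, frames=[2,6,4] (faults so far: 3)
  step 10: ref 5 -> FAULT, evict 4, frames=[2,6,5] (faults so far: 4)
  step 11: ref 5 -> HIT, frames=[2,6,5] (faults so far: 4)
  step 12: ref 2 -> HIT, frames=[2,6,5] (faults so far: 4)
  Optimal total faults: 4

Answer: 5 5 4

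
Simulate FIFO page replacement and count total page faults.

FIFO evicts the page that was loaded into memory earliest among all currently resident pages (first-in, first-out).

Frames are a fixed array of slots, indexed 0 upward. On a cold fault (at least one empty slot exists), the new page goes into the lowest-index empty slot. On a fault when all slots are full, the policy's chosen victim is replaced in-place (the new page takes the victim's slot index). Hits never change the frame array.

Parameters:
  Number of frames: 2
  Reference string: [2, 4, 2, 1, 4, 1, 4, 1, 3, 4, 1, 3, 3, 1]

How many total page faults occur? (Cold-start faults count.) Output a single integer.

Step 0: ref 2 → FAULT, frames=[2,-]
Step 1: ref 4 → FAULT, frames=[2,4]
Step 2: ref 2 → HIT, frames=[2,4]
Step 3: ref 1 → FAULT (evict 2), frames=[1,4]
Step 4: ref 4 → HIT, frames=[1,4]
Step 5: ref 1 → HIT, frames=[1,4]
Step 6: ref 4 → HIT, frames=[1,4]
Step 7: ref 1 → HIT, frames=[1,4]
Step 8: ref 3 → FAULT (evict 4), frames=[1,3]
Step 9: ref 4 → FAULT (evict 1), frames=[4,3]
Step 10: ref 1 → FAULT (evict 3), frames=[4,1]
Step 11: ref 3 → FAULT (evict 4), frames=[3,1]
Step 12: ref 3 → HIT, frames=[3,1]
Step 13: ref 1 → HIT, frames=[3,1]
Total faults: 7

Answer: 7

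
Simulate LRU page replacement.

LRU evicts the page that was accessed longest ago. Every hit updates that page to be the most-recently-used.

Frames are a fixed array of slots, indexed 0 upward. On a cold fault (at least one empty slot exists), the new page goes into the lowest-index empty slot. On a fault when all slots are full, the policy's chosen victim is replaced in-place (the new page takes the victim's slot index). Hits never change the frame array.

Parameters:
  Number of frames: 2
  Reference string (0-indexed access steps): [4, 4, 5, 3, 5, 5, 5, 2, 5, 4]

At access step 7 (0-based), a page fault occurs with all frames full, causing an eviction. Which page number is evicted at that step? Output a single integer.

Step 0: ref 4 -> FAULT, frames=[4,-]
Step 1: ref 4 -> HIT, frames=[4,-]
Step 2: ref 5 -> FAULT, frames=[4,5]
Step 3: ref 3 -> FAULT, evict 4, frames=[3,5]
Step 4: ref 5 -> HIT, frames=[3,5]
Step 5: ref 5 -> HIT, frames=[3,5]
Step 6: ref 5 -> HIT, frames=[3,5]
Step 7: ref 2 -> FAULT, evict 3, frames=[2,5]
At step 7: evicted page 3

Answer: 3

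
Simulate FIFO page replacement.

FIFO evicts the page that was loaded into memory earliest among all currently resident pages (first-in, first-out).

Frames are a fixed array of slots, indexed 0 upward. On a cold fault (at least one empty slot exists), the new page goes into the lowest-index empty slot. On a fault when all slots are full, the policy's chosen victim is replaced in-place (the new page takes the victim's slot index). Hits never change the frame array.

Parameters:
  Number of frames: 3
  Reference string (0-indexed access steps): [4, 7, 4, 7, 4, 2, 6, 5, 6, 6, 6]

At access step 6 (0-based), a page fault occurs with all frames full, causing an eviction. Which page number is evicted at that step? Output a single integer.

Step 0: ref 4 -> FAULT, frames=[4,-,-]
Step 1: ref 7 -> FAULT, frames=[4,7,-]
Step 2: ref 4 -> HIT, frames=[4,7,-]
Step 3: ref 7 -> HIT, frames=[4,7,-]
Step 4: ref 4 -> HIT, frames=[4,7,-]
Step 5: ref 2 -> FAULT, frames=[4,7,2]
Step 6: ref 6 -> FAULT, evict 4, frames=[6,7,2]
At step 6: evicted page 4

Answer: 4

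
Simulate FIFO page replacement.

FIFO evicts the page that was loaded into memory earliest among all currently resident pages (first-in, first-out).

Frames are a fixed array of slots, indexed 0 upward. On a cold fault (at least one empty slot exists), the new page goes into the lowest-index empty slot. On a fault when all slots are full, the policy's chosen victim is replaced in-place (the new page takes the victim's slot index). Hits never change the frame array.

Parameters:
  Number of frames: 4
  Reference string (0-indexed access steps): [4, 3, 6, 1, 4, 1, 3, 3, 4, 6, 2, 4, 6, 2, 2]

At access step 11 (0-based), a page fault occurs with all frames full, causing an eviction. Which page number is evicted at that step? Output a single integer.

Answer: 3

Derivation:
Step 0: ref 4 -> FAULT, frames=[4,-,-,-]
Step 1: ref 3 -> FAULT, frames=[4,3,-,-]
Step 2: ref 6 -> FAULT, frames=[4,3,6,-]
Step 3: ref 1 -> FAULT, frames=[4,3,6,1]
Step 4: ref 4 -> HIT, frames=[4,3,6,1]
Step 5: ref 1 -> HIT, frames=[4,3,6,1]
Step 6: ref 3 -> HIT, frames=[4,3,6,1]
Step 7: ref 3 -> HIT, frames=[4,3,6,1]
Step 8: ref 4 -> HIT, frames=[4,3,6,1]
Step 9: ref 6 -> HIT, frames=[4,3,6,1]
Step 10: ref 2 -> FAULT, evict 4, frames=[2,3,6,1]
Step 11: ref 4 -> FAULT, evict 3, frames=[2,4,6,1]
At step 11: evicted page 3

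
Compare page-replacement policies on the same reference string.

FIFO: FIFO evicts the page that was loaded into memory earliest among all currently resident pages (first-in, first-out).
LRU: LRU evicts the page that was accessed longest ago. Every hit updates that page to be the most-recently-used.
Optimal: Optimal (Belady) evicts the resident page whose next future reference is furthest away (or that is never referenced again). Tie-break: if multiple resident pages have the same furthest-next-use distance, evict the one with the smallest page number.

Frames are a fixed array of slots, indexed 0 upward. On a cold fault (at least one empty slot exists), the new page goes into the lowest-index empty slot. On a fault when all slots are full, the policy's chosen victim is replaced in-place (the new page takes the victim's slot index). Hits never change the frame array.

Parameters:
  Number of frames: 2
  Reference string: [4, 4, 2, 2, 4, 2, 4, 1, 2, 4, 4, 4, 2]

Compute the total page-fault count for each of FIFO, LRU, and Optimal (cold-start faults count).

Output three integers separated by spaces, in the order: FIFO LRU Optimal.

--- FIFO ---
  step 0: ref 4 -> FAULT, frames=[4,-] (faults so far: 1)
  step 1: ref 4 -> HIT, frames=[4,-] (faults so far: 1)
  step 2: ref 2 -> FAULT, frames=[4,2] (faults so far: 2)
  step 3: ref 2 -> HIT, frames=[4,2] (faults so far: 2)
  step 4: ref 4 -> HIT, frames=[4,2] (faults so far: 2)
  step 5: ref 2 -> HIT, frames=[4,2] (faults so far: 2)
  step 6: ref 4 -> HIT, frames=[4,2] (faults so far: 2)
  step 7: ref 1 -> FAULT, evict 4, frames=[1,2] (faults so far: 3)
  step 8: ref 2 -> HIT, frames=[1,2] (faults so far: 3)
  step 9: ref 4 -> FAULT, evict 2, frames=[1,4] (faults so far: 4)
  step 10: ref 4 -> HIT, frames=[1,4] (faults so far: 4)
  step 11: ref 4 -> HIT, frames=[1,4] (faults so far: 4)
  step 12: ref 2 -> FAULT, evict 1, frames=[2,4] (faults so far: 5)
  FIFO total faults: 5
--- LRU ---
  step 0: ref 4 -> FAULT, frames=[4,-] (faults so far: 1)
  step 1: ref 4 -> HIT, frames=[4,-] (faults so far: 1)
  step 2: ref 2 -> FAULT, frames=[4,2] (faults so far: 2)
  step 3: ref 2 -> HIT, frames=[4,2] (faults so far: 2)
  step 4: ref 4 -> HIT, frames=[4,2] (faults so far: 2)
  step 5: ref 2 -> HIT, frames=[4,2] (faults so far: 2)
  step 6: ref 4 -> HIT, frames=[4,2] (faults so far: 2)
  step 7: ref 1 -> FAULT, evict 2, frames=[4,1] (faults so far: 3)
  step 8: ref 2 -> FAULT, evict 4, frames=[2,1] (faults so far: 4)
  step 9: ref 4 -> FAULT, evict 1, frames=[2,4] (faults so far: 5)
  step 10: ref 4 -> HIT, frames=[2,4] (faults so far: 5)
  step 11: ref 4 -> HIT, frames=[2,4] (faults so far: 5)
  step 12: ref 2 -> HIT, frames=[2,4] (faults so far: 5)
  LRU total faults: 5
--- Optimal ---
  step 0: ref 4 -> FAULT, frames=[4,-] (faults so far: 1)
  step 1: ref 4 -> HIT, frames=[4,-] (faults so far: 1)
  step 2: ref 2 -> FAULT, frames=[4,2] (faults so far: 2)
  step 3: ref 2 -> HIT, frames=[4,2] (faults so far: 2)
  step 4: ref 4 -> HIT, frames=[4,2] (faults so far: 2)
  step 5: ref 2 -> HIT, frames=[4,2] (faults so far: 2)
  step 6: ref 4 -> HIT, frames=[4,2] (faults so far: 2)
  step 7: ref 1 -> FAULT, evict 4, frames=[1,2] (faults so far: 3)
  step 8: ref 2 -> HIT, frames=[1,2] (faults so far: 3)
  step 9: ref 4 -> FAULT, evict 1, frames=[4,2] (faults so far: 4)
  step 10: ref 4 -> HIT, frames=[4,2] (faults so far: 4)
  step 11: ref 4 -> HIT, frames=[4,2] (faults so far: 4)
  step 12: ref 2 -> HIT, frames=[4,2] (faults so far: 4)
  Optimal total faults: 4

Answer: 5 5 4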